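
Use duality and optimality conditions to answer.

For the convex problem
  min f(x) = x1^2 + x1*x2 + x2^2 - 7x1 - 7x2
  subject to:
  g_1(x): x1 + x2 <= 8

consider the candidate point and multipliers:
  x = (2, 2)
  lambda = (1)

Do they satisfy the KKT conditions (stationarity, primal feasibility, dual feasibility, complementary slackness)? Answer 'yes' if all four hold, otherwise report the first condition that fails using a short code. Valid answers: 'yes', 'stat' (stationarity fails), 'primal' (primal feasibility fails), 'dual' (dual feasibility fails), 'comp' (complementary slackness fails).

Gradient of f: grad f(x) = Q x + c = (-1, -1)
Constraint values g_i(x) = a_i^T x - b_i:
  g_1((2, 2)) = -4
Stationarity residual: grad f(x) + sum_i lambda_i a_i = (0, 0)
  -> stationarity OK
Primal feasibility (all g_i <= 0): OK
Dual feasibility (all lambda_i >= 0): OK
Complementary slackness (lambda_i * g_i(x) = 0 for all i): FAILS

Verdict: the first failing condition is complementary_slackness -> comp.

comp


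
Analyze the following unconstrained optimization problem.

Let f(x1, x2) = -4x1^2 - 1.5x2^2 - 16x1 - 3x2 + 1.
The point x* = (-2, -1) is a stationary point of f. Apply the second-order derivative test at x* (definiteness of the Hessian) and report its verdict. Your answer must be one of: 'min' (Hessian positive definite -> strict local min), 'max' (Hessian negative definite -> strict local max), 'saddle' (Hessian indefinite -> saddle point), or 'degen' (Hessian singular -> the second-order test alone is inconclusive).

Compute the Hessian H = grad^2 f:
  H = [[-8, 0], [0, -3]]
Verify stationarity: grad f(x*) = H x* + g = (0, 0).
Eigenvalues of H: -8, -3.
Both eigenvalues < 0, so H is negative definite -> x* is a strict local max.

max


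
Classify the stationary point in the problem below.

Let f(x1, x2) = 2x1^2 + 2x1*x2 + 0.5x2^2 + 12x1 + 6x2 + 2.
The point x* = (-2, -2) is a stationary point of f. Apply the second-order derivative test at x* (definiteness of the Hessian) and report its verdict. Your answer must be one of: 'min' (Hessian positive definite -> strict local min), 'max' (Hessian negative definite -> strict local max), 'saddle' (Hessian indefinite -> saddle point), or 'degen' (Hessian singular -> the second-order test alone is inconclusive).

Compute the Hessian H = grad^2 f:
  H = [[4, 2], [2, 1]]
Verify stationarity: grad f(x*) = H x* + g = (0, 0).
Eigenvalues of H: 0, 5.
H has a zero eigenvalue (singular; positive semidefinite but not definite), so H is neither positive definite, negative definite, nor indefinite. The second-order test alone is inconclusive -> degen.
(Indeed, f is constant along the null direction of H through x*, so x* is not a strict local extremum.)

degen


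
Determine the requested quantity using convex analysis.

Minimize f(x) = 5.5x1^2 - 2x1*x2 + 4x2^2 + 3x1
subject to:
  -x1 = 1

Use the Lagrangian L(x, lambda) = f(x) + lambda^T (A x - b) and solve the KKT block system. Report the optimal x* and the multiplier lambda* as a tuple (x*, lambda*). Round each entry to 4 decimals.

Form the Lagrangian:
  L(x, lambda) = (1/2) x^T Q x + c^T x + lambda^T (A x - b)
Stationarity (grad_x L = 0): Q x + c + A^T lambda = 0.
Primal feasibility: A x = b.

This gives the KKT block system:
  [ Q   A^T ] [ x     ]   [-c ]
  [ A    0  ] [ lambda ] = [ b ]

Solving the linear system:
  x*      = (-1, -0.25)
  lambda* = (-7.5)
  f(x*)   = 2.25

x* = (-1, -0.25), lambda* = (-7.5)


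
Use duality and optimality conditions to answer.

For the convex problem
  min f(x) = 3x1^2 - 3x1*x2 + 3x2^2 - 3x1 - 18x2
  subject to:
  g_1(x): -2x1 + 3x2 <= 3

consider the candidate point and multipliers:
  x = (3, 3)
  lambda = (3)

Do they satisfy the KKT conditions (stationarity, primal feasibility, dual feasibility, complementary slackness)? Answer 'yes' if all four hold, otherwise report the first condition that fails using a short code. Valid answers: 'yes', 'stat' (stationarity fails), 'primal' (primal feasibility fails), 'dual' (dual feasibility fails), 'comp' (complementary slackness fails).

Gradient of f: grad f(x) = Q x + c = (6, -9)
Constraint values g_i(x) = a_i^T x - b_i:
  g_1((3, 3)) = 0
Stationarity residual: grad f(x) + sum_i lambda_i a_i = (0, 0)
  -> stationarity OK
Primal feasibility (all g_i <= 0): OK
Dual feasibility (all lambda_i >= 0): OK
Complementary slackness (lambda_i * g_i(x) = 0 for all i): OK

Verdict: yes, KKT holds.

yes


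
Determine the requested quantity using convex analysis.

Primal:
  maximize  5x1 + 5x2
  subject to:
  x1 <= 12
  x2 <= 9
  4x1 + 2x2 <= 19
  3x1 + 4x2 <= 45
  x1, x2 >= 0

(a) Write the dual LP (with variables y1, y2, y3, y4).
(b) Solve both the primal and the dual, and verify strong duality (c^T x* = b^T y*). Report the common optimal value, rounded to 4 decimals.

The standard primal-dual pair for 'max c^T x s.t. A x <= b, x >= 0' is:
  Dual:  min b^T y  s.t.  A^T y >= c,  y >= 0.

So the dual LP is:
  minimize  12y1 + 9y2 + 19y3 + 45y4
  subject to:
    y1 + 4y3 + 3y4 >= 5
    y2 + 2y3 + 4y4 >= 5
    y1, y2, y3, y4 >= 0

Solving the primal: x* = (0.25, 9).
  primal value c^T x* = 46.25.
Solving the dual: y* = (0, 2.5, 1.25, 0).
  dual value b^T y* = 46.25.
Strong duality: c^T x* = b^T y*. Confirmed.

46.25


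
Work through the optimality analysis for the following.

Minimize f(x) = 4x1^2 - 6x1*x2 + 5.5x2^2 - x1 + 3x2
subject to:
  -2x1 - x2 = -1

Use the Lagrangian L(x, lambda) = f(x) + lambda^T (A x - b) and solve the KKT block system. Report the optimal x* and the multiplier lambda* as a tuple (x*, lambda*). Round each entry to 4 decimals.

Form the Lagrangian:
  L(x, lambda) = (1/2) x^T Q x + c^T x + lambda^T (A x - b)
Stationarity (grad_x L = 0): Q x + c + A^T lambda = 0.
Primal feasibility: A x = b.

This gives the KKT block system:
  [ Q   A^T ] [ x     ]   [-c ]
  [ A    0  ] [ lambda ] = [ b ]

Solving the linear system:
  x*      = (0.4605, 0.0789)
  lambda* = (1.1053)
  f(x*)   = 0.4408

x* = (0.4605, 0.0789), lambda* = (1.1053)


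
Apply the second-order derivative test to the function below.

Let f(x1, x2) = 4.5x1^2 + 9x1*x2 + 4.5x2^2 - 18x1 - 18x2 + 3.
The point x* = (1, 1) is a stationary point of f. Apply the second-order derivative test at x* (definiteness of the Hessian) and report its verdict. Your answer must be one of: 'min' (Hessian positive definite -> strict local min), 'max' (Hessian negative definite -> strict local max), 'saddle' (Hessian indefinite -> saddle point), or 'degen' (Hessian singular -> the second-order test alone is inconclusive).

Compute the Hessian H = grad^2 f:
  H = [[9, 9], [9, 9]]
Verify stationarity: grad f(x*) = H x* + g = (0, 0).
Eigenvalues of H: 0, 18.
H has a zero eigenvalue (singular; positive semidefinite but not definite), so H is neither positive definite, negative definite, nor indefinite. The second-order test alone is inconclusive -> degen.
(Indeed, f is constant along the null direction of H through x*, so x* is not a strict local extremum.)

degen


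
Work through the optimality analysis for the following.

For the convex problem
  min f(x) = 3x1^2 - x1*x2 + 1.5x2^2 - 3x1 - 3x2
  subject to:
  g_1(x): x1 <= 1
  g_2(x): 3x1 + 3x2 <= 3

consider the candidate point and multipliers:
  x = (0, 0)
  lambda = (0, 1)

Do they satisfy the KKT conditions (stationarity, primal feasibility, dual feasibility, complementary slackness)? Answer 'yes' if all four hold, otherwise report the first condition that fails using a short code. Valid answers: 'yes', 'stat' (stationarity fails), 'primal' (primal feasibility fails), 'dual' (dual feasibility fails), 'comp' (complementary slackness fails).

Gradient of f: grad f(x) = Q x + c = (-3, -3)
Constraint values g_i(x) = a_i^T x - b_i:
  g_1((0, 0)) = -1
  g_2((0, 0)) = -3
Stationarity residual: grad f(x) + sum_i lambda_i a_i = (0, 0)
  -> stationarity OK
Primal feasibility (all g_i <= 0): OK
Dual feasibility (all lambda_i >= 0): OK
Complementary slackness (lambda_i * g_i(x) = 0 for all i): FAILS

Verdict: the first failing condition is complementary_slackness -> comp.

comp


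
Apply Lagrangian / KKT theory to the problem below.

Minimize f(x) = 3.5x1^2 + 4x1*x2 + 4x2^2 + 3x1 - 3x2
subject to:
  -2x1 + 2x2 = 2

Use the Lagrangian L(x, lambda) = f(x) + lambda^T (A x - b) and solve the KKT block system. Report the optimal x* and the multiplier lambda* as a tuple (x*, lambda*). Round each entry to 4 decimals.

Form the Lagrangian:
  L(x, lambda) = (1/2) x^T Q x + c^T x + lambda^T (A x - b)
Stationarity (grad_x L = 0): Q x + c + A^T lambda = 0.
Primal feasibility: A x = b.

This gives the KKT block system:
  [ Q   A^T ] [ x     ]   [-c ]
  [ A    0  ] [ lambda ] = [ b ]

Solving the linear system:
  x*      = (-0.5217, 0.4783)
  lambda* = (0.6304)
  f(x*)   = -2.1304

x* = (-0.5217, 0.4783), lambda* = (0.6304)


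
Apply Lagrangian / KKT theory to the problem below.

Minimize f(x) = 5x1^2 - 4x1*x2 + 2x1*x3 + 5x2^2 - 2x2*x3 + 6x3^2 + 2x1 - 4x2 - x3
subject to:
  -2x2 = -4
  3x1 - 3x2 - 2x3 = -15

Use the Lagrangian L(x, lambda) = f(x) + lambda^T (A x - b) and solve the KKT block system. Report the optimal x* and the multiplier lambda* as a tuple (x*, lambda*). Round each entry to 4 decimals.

Form the Lagrangian:
  L(x, lambda) = (1/2) x^T Q x + c^T x + lambda^T (A x - b)
Stationarity (grad_x L = 0): Q x + c + A^T lambda = 0.
Primal feasibility: A x = b.

This gives the KKT block system:
  [ Q   A^T ] [ x     ]   [-c ]
  [ A    0  ] [ lambda ] = [ b ]

Solving the linear system:
  x*      = (-1.7791, 2, 1.8314)
  lambda* = (-0.3372, 6.7093)
  f(x*)   = 42.9506

x* = (-1.7791, 2, 1.8314), lambda* = (-0.3372, 6.7093)


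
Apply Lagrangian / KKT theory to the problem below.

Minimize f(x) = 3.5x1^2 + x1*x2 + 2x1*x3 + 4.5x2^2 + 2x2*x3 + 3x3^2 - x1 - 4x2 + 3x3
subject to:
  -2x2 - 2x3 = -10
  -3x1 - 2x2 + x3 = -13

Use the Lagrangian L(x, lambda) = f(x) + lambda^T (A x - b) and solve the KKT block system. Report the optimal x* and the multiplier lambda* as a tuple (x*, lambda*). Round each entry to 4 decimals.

Form the Lagrangian:
  L(x, lambda) = (1/2) x^T Q x + c^T x + lambda^T (A x - b)
Stationarity (grad_x L = 0): Q x + c + A^T lambda = 0.
Primal feasibility: A x = b.

This gives the KKT block system:
  [ Q   A^T ] [ x     ]   [-c ]
  [ A    0  ] [ lambda ] = [ b ]

Solving the linear system:
  x*      = (1.8, 4.2, 0.8)
  lambda* = (12.8, 5.8)
  f(x*)   = 93.6

x* = (1.8, 4.2, 0.8), lambda* = (12.8, 5.8)


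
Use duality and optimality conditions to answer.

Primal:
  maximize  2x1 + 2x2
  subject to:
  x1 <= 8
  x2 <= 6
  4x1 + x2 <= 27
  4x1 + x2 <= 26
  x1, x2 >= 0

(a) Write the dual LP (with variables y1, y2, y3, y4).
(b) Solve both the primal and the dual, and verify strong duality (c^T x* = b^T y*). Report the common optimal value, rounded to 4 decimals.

The standard primal-dual pair for 'max c^T x s.t. A x <= b, x >= 0' is:
  Dual:  min b^T y  s.t.  A^T y >= c,  y >= 0.

So the dual LP is:
  minimize  8y1 + 6y2 + 27y3 + 26y4
  subject to:
    y1 + 4y3 + 4y4 >= 2
    y2 + y3 + y4 >= 2
    y1, y2, y3, y4 >= 0

Solving the primal: x* = (5, 6).
  primal value c^T x* = 22.
Solving the dual: y* = (0, 1.5, 0, 0.5).
  dual value b^T y* = 22.
Strong duality: c^T x* = b^T y*. Confirmed.

22


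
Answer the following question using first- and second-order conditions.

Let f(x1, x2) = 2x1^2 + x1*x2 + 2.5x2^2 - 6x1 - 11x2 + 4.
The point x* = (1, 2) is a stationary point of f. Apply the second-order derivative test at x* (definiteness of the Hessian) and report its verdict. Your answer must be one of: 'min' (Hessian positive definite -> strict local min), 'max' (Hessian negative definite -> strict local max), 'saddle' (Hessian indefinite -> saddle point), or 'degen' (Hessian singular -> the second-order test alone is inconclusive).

Compute the Hessian H = grad^2 f:
  H = [[4, 1], [1, 5]]
Verify stationarity: grad f(x*) = H x* + g = (0, 0).
Eigenvalues of H: 3.382, 5.618.
Both eigenvalues > 0, so H is positive definite -> x* is a strict local min.

min


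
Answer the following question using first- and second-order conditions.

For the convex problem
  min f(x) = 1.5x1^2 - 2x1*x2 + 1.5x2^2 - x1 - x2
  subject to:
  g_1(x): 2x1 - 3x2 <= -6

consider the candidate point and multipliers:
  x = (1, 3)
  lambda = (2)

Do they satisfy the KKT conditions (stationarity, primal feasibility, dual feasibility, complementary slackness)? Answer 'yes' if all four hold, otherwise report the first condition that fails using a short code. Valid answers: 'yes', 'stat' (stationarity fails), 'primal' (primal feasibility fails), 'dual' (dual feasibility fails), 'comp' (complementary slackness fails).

Gradient of f: grad f(x) = Q x + c = (-4, 6)
Constraint values g_i(x) = a_i^T x - b_i:
  g_1((1, 3)) = -1
Stationarity residual: grad f(x) + sum_i lambda_i a_i = (0, 0)
  -> stationarity OK
Primal feasibility (all g_i <= 0): OK
Dual feasibility (all lambda_i >= 0): OK
Complementary slackness (lambda_i * g_i(x) = 0 for all i): FAILS

Verdict: the first failing condition is complementary_slackness -> comp.

comp


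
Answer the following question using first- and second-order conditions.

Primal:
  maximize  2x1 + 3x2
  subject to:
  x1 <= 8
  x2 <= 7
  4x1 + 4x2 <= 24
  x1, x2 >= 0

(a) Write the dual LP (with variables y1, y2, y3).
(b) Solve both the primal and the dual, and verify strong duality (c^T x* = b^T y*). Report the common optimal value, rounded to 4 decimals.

The standard primal-dual pair for 'max c^T x s.t. A x <= b, x >= 0' is:
  Dual:  min b^T y  s.t.  A^T y >= c,  y >= 0.

So the dual LP is:
  minimize  8y1 + 7y2 + 24y3
  subject to:
    y1 + 4y3 >= 2
    y2 + 4y3 >= 3
    y1, y2, y3 >= 0

Solving the primal: x* = (0, 6).
  primal value c^T x* = 18.
Solving the dual: y* = (0, 0, 0.75).
  dual value b^T y* = 18.
Strong duality: c^T x* = b^T y*. Confirmed.

18


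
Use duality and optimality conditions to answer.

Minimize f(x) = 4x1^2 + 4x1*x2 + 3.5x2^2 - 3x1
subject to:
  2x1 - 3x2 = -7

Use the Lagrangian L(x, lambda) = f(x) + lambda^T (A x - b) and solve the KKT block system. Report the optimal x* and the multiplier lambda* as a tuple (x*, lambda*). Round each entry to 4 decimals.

Form the Lagrangian:
  L(x, lambda) = (1/2) x^T Q x + c^T x + lambda^T (A x - b)
Stationarity (grad_x L = 0): Q x + c + A^T lambda = 0.
Primal feasibility: A x = b.

This gives the KKT block system:
  [ Q   A^T ] [ x     ]   [-c ]
  [ A    0  ] [ lambda ] = [ b ]

Solving the linear system:
  x*      = (-1.0473, 1.6351)
  lambda* = (2.4189)
  f(x*)   = 10.0372

x* = (-1.0473, 1.6351), lambda* = (2.4189)


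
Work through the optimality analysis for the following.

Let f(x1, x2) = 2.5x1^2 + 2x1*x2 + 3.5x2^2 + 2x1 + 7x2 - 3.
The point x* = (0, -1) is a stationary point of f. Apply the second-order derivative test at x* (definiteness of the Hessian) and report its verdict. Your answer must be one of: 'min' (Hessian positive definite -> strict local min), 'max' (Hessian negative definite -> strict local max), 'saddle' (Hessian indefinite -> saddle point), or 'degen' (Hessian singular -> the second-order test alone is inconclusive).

Compute the Hessian H = grad^2 f:
  H = [[5, 2], [2, 7]]
Verify stationarity: grad f(x*) = H x* + g = (0, 0).
Eigenvalues of H: 3.7639, 8.2361.
Both eigenvalues > 0, so H is positive definite -> x* is a strict local min.

min


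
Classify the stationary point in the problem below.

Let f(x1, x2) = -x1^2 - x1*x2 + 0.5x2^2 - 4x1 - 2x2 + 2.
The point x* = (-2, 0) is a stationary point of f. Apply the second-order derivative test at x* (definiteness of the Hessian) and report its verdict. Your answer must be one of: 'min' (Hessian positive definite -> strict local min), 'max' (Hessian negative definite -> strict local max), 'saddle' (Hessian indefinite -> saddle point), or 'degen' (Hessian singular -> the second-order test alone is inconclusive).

Compute the Hessian H = grad^2 f:
  H = [[-2, -1], [-1, 1]]
Verify stationarity: grad f(x*) = H x* + g = (0, 0).
Eigenvalues of H: -2.3028, 1.3028.
Eigenvalues have mixed signs, so H is indefinite -> x* is a saddle point.

saddle


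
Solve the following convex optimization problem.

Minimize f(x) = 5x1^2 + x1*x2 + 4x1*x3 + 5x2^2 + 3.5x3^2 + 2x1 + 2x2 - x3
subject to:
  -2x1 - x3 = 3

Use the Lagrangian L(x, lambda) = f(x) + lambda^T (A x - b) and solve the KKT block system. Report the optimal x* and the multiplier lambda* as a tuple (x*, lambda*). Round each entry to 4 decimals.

Form the Lagrangian:
  L(x, lambda) = (1/2) x^T Q x + c^T x + lambda^T (A x - b)
Stationarity (grad_x L = 0): Q x + c + A^T lambda = 0.
Primal feasibility: A x = b.

This gives the KKT block system:
  [ Q   A^T ] [ x     ]   [-c ]
  [ A    0  ] [ lambda ] = [ b ]

Solving the linear system:
  x*      = (-1.5434, -0.0457, 0.0868)
  lambda* = (-6.5662)
  f(x*)   = 8.2169

x* = (-1.5434, -0.0457, 0.0868), lambda* = (-6.5662)


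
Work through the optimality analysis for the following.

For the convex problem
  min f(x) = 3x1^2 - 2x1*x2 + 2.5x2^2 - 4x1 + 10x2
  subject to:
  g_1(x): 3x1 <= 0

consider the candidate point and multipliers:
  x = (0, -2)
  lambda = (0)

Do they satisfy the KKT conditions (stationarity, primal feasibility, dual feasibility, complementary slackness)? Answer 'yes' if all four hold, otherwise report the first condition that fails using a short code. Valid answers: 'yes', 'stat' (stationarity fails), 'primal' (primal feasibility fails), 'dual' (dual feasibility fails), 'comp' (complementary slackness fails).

Gradient of f: grad f(x) = Q x + c = (0, 0)
Constraint values g_i(x) = a_i^T x - b_i:
  g_1((0, -2)) = 0
Stationarity residual: grad f(x) + sum_i lambda_i a_i = (0, 0)
  -> stationarity OK
Primal feasibility (all g_i <= 0): OK
Dual feasibility (all lambda_i >= 0): OK
Complementary slackness (lambda_i * g_i(x) = 0 for all i): OK

Verdict: yes, KKT holds.

yes


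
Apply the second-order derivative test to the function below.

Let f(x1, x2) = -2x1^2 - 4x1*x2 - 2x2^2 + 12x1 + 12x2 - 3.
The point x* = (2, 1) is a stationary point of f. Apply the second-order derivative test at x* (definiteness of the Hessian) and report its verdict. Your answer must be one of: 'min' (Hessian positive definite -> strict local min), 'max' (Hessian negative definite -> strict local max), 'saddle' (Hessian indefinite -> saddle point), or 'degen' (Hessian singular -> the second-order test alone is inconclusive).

Compute the Hessian H = grad^2 f:
  H = [[-4, -4], [-4, -4]]
Verify stationarity: grad f(x*) = H x* + g = (0, 0).
Eigenvalues of H: -8, 0.
H has a zero eigenvalue (singular; negative semidefinite but not definite), so H is neither positive definite, negative definite, nor indefinite. The second-order test alone is inconclusive -> degen.
(Indeed, f is constant along the null direction of H through x*, so x* is not a strict local extremum.)

degen


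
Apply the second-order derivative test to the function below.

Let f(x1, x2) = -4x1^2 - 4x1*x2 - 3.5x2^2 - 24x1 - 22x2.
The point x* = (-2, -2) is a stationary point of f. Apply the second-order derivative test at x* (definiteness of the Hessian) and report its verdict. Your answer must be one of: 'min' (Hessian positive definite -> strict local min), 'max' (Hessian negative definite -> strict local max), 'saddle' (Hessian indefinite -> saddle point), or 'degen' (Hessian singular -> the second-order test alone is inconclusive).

Compute the Hessian H = grad^2 f:
  H = [[-8, -4], [-4, -7]]
Verify stationarity: grad f(x*) = H x* + g = (0, 0).
Eigenvalues of H: -11.5311, -3.4689.
Both eigenvalues < 0, so H is negative definite -> x* is a strict local max.

max


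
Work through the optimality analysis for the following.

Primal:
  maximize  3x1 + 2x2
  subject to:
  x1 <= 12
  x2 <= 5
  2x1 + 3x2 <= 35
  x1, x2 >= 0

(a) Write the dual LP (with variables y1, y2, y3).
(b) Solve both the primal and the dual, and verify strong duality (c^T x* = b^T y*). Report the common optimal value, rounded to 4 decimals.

The standard primal-dual pair for 'max c^T x s.t. A x <= b, x >= 0' is:
  Dual:  min b^T y  s.t.  A^T y >= c,  y >= 0.

So the dual LP is:
  minimize  12y1 + 5y2 + 35y3
  subject to:
    y1 + 2y3 >= 3
    y2 + 3y3 >= 2
    y1, y2, y3 >= 0

Solving the primal: x* = (12, 3.6667).
  primal value c^T x* = 43.3333.
Solving the dual: y* = (1.6667, 0, 0.6667).
  dual value b^T y* = 43.3333.
Strong duality: c^T x* = b^T y*. Confirmed.

43.3333


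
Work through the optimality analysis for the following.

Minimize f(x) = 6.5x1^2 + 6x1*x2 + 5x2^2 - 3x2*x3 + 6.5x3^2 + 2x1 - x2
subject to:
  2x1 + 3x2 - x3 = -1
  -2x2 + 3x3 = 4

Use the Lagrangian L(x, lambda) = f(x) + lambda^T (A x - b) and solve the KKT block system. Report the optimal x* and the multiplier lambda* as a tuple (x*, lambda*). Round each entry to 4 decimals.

Form the Lagrangian:
  L(x, lambda) = (1/2) x^T Q x + c^T x + lambda^T (A x - b)
Stationarity (grad_x L = 0): Q x + c + A^T lambda = 0.
Primal feasibility: A x = b.

This gives the KKT block system:
  [ Q   A^T ] [ x     ]   [-c ]
  [ A    0  ] [ lambda ] = [ b ]

Solving the linear system:
  x*      = (0.3698, -0.1741, 1.2172)
  lambda* = (-2.8815, -6.4093)
  f(x*)   = 11.8348

x* = (0.3698, -0.1741, 1.2172), lambda* = (-2.8815, -6.4093)


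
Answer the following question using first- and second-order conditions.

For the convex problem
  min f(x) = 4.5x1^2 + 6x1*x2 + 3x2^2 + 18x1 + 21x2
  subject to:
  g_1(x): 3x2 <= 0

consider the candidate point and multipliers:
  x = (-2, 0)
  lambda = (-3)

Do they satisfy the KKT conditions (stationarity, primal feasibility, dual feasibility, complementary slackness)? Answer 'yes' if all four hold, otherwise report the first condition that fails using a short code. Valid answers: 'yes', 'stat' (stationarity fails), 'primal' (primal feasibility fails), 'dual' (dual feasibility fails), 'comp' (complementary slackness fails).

Gradient of f: grad f(x) = Q x + c = (0, 9)
Constraint values g_i(x) = a_i^T x - b_i:
  g_1((-2, 0)) = 0
Stationarity residual: grad f(x) + sum_i lambda_i a_i = (0, 0)
  -> stationarity OK
Primal feasibility (all g_i <= 0): OK
Dual feasibility (all lambda_i >= 0): FAILS
Complementary slackness (lambda_i * g_i(x) = 0 for all i): OK

Verdict: the first failing condition is dual_feasibility -> dual.

dual


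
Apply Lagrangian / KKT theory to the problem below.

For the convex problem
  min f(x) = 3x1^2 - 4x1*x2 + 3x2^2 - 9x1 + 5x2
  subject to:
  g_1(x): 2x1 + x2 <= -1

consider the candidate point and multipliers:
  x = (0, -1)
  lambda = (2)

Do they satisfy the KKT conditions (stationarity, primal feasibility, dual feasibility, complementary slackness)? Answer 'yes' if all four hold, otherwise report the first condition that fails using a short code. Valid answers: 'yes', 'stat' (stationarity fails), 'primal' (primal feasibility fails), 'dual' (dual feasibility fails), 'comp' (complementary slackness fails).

Gradient of f: grad f(x) = Q x + c = (-5, -1)
Constraint values g_i(x) = a_i^T x - b_i:
  g_1((0, -1)) = 0
Stationarity residual: grad f(x) + sum_i lambda_i a_i = (-1, 1)
  -> stationarity FAILS
Primal feasibility (all g_i <= 0): OK
Dual feasibility (all lambda_i >= 0): OK
Complementary slackness (lambda_i * g_i(x) = 0 for all i): OK

Verdict: the first failing condition is stationarity -> stat.

stat


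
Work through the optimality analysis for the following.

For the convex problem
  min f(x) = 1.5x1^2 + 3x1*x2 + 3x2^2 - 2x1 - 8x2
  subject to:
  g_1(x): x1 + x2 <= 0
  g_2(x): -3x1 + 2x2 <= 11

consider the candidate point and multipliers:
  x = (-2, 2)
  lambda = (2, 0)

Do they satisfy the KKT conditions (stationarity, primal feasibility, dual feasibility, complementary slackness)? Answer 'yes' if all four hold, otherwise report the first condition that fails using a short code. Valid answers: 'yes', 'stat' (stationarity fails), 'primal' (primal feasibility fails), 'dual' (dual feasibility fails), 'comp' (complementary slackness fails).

Gradient of f: grad f(x) = Q x + c = (-2, -2)
Constraint values g_i(x) = a_i^T x - b_i:
  g_1((-2, 2)) = 0
  g_2((-2, 2)) = -1
Stationarity residual: grad f(x) + sum_i lambda_i a_i = (0, 0)
  -> stationarity OK
Primal feasibility (all g_i <= 0): OK
Dual feasibility (all lambda_i >= 0): OK
Complementary slackness (lambda_i * g_i(x) = 0 for all i): OK

Verdict: yes, KKT holds.

yes


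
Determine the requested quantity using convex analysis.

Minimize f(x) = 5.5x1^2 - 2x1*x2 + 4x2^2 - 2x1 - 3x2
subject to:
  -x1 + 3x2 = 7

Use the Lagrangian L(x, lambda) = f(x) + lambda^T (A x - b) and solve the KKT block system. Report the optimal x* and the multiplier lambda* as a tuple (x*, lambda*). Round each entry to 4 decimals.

Form the Lagrangian:
  L(x, lambda) = (1/2) x^T Q x + c^T x + lambda^T (A x - b)
Stationarity (grad_x L = 0): Q x + c + A^T lambda = 0.
Primal feasibility: A x = b.

This gives the KKT block system:
  [ Q   A^T ] [ x     ]   [-c ]
  [ A    0  ] [ lambda ] = [ b ]

Solving the linear system:
  x*      = (0.1368, 2.3789)
  lambda* = (-5.2526)
  f(x*)   = 14.6789

x* = (0.1368, 2.3789), lambda* = (-5.2526)


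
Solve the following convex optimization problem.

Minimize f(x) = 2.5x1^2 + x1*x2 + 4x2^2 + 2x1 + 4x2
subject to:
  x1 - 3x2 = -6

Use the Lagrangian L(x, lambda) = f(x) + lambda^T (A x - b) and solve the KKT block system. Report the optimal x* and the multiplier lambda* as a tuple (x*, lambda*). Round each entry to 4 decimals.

Form the Lagrangian:
  L(x, lambda) = (1/2) x^T Q x + c^T x + lambda^T (A x - b)
Stationarity (grad_x L = 0): Q x + c + A^T lambda = 0.
Primal feasibility: A x = b.

This gives the KKT block system:
  [ Q   A^T ] [ x     ]   [-c ]
  [ A    0  ] [ lambda ] = [ b ]

Solving the linear system:
  x*      = (-1.6271, 1.4576)
  lambda* = (4.678)
  f(x*)   = 15.322

x* = (-1.6271, 1.4576), lambda* = (4.678)


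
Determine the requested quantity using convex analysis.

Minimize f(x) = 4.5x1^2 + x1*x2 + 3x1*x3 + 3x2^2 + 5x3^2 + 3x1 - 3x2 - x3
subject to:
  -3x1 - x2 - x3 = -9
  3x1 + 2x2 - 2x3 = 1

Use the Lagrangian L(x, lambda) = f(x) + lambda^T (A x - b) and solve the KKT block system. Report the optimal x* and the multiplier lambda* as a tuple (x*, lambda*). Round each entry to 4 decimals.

Form the Lagrangian:
  L(x, lambda) = (1/2) x^T Q x + c^T x + lambda^T (A x - b)
Stationarity (grad_x L = 0): Q x + c + A^T lambda = 0.
Primal feasibility: A x = b.

This gives the KKT block system:
  [ Q   A^T ] [ x     ]   [-c ]
  [ A    0  ] [ lambda ] = [ b ]

Solving the linear system:
  x*      = (1.8889, 0.5, 2.8333)
  lambda* = (17.4444, 7.7778)
  f(x*)   = 75.2778

x* = (1.8889, 0.5, 2.8333), lambda* = (17.4444, 7.7778)


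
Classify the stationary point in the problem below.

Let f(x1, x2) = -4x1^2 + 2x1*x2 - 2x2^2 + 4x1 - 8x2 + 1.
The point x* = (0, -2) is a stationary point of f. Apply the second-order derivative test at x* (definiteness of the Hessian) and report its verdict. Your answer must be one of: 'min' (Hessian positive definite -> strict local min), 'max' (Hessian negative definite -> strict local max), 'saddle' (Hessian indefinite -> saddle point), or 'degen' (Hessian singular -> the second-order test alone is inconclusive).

Compute the Hessian H = grad^2 f:
  H = [[-8, 2], [2, -4]]
Verify stationarity: grad f(x*) = H x* + g = (0, 0).
Eigenvalues of H: -8.8284, -3.1716.
Both eigenvalues < 0, so H is negative definite -> x* is a strict local max.

max


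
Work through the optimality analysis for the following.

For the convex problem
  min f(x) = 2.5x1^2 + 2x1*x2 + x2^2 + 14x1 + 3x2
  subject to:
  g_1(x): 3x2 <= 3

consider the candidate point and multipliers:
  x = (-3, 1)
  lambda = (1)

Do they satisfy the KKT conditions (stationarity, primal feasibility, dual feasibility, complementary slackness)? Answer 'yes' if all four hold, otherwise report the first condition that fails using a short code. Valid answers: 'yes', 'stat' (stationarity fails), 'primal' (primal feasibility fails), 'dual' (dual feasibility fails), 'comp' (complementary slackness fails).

Gradient of f: grad f(x) = Q x + c = (1, -1)
Constraint values g_i(x) = a_i^T x - b_i:
  g_1((-3, 1)) = 0
Stationarity residual: grad f(x) + sum_i lambda_i a_i = (1, 2)
  -> stationarity FAILS
Primal feasibility (all g_i <= 0): OK
Dual feasibility (all lambda_i >= 0): OK
Complementary slackness (lambda_i * g_i(x) = 0 for all i): OK

Verdict: the first failing condition is stationarity -> stat.

stat


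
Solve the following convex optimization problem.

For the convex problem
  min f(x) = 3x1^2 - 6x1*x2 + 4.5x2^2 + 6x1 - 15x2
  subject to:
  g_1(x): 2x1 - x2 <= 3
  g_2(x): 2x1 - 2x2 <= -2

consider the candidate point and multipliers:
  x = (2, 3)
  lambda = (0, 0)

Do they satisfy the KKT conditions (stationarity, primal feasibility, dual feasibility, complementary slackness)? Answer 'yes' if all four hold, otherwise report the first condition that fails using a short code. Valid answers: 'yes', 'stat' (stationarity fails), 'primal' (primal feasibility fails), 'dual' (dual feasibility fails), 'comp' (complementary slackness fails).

Gradient of f: grad f(x) = Q x + c = (0, 0)
Constraint values g_i(x) = a_i^T x - b_i:
  g_1((2, 3)) = -2
  g_2((2, 3)) = 0
Stationarity residual: grad f(x) + sum_i lambda_i a_i = (0, 0)
  -> stationarity OK
Primal feasibility (all g_i <= 0): OK
Dual feasibility (all lambda_i >= 0): OK
Complementary slackness (lambda_i * g_i(x) = 0 for all i): OK

Verdict: yes, KKT holds.

yes


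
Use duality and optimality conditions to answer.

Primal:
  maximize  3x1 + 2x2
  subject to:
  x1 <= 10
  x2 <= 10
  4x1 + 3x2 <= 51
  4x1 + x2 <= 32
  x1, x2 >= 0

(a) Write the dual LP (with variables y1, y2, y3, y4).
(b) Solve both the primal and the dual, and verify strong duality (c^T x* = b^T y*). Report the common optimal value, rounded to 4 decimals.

The standard primal-dual pair for 'max c^T x s.t. A x <= b, x >= 0' is:
  Dual:  min b^T y  s.t.  A^T y >= c,  y >= 0.

So the dual LP is:
  minimize  10y1 + 10y2 + 51y3 + 32y4
  subject to:
    y1 + 4y3 + 4y4 >= 3
    y2 + 3y3 + y4 >= 2
    y1, y2, y3, y4 >= 0

Solving the primal: x* = (5.625, 9.5).
  primal value c^T x* = 35.875.
Solving the dual: y* = (0, 0, 0.625, 0.125).
  dual value b^T y* = 35.875.
Strong duality: c^T x* = b^T y*. Confirmed.

35.875


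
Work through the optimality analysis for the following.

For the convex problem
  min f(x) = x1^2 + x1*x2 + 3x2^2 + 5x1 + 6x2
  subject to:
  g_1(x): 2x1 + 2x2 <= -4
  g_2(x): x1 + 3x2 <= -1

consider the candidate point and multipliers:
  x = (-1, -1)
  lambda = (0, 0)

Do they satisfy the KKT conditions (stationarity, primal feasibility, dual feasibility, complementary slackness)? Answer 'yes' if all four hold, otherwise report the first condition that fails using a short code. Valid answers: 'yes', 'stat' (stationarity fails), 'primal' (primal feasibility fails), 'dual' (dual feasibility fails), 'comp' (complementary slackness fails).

Gradient of f: grad f(x) = Q x + c = (2, -1)
Constraint values g_i(x) = a_i^T x - b_i:
  g_1((-1, -1)) = 0
  g_2((-1, -1)) = -3
Stationarity residual: grad f(x) + sum_i lambda_i a_i = (2, -1)
  -> stationarity FAILS
Primal feasibility (all g_i <= 0): OK
Dual feasibility (all lambda_i >= 0): OK
Complementary slackness (lambda_i * g_i(x) = 0 for all i): OK

Verdict: the first failing condition is stationarity -> stat.

stat


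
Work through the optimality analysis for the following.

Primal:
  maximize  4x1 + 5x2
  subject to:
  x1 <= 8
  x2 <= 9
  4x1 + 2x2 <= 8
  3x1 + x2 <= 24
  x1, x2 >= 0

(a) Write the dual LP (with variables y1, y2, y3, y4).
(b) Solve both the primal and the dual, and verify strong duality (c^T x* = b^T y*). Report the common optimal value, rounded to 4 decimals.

The standard primal-dual pair for 'max c^T x s.t. A x <= b, x >= 0' is:
  Dual:  min b^T y  s.t.  A^T y >= c,  y >= 0.

So the dual LP is:
  minimize  8y1 + 9y2 + 8y3 + 24y4
  subject to:
    y1 + 4y3 + 3y4 >= 4
    y2 + 2y3 + y4 >= 5
    y1, y2, y3, y4 >= 0

Solving the primal: x* = (0, 4).
  primal value c^T x* = 20.
Solving the dual: y* = (0, 0, 2.5, 0).
  dual value b^T y* = 20.
Strong duality: c^T x* = b^T y*. Confirmed.

20


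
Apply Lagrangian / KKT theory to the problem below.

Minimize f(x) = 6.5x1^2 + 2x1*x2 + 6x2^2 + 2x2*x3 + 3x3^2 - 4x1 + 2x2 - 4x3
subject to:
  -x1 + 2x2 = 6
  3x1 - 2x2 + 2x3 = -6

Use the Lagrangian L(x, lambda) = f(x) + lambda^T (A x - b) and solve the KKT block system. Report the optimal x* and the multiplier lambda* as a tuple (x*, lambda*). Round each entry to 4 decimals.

Form the Lagrangian:
  L(x, lambda) = (1/2) x^T Q x + c^T x + lambda^T (A x - b)
Stationarity (grad_x L = 0): Q x + c + A^T lambda = 0.
Primal feasibility: A x = b.

This gives the KKT block system:
  [ Q   A^T ] [ x     ]   [-c ]
  [ A    0  ] [ lambda ] = [ b ]

Solving the linear system:
  x*      = (-0.8636, 2.5682, 0.8636)
  lambda* = (-19.5682, -3.1591)
  f(x*)   = 51.7955

x* = (-0.8636, 2.5682, 0.8636), lambda* = (-19.5682, -3.1591)


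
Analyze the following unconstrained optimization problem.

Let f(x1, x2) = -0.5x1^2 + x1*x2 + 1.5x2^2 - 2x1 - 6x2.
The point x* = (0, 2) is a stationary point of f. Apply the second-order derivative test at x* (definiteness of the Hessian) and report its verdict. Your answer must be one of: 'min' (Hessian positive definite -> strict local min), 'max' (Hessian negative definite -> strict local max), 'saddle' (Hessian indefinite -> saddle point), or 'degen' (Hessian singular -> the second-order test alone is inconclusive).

Compute the Hessian H = grad^2 f:
  H = [[-1, 1], [1, 3]]
Verify stationarity: grad f(x*) = H x* + g = (0, 0).
Eigenvalues of H: -1.2361, 3.2361.
Eigenvalues have mixed signs, so H is indefinite -> x* is a saddle point.

saddle


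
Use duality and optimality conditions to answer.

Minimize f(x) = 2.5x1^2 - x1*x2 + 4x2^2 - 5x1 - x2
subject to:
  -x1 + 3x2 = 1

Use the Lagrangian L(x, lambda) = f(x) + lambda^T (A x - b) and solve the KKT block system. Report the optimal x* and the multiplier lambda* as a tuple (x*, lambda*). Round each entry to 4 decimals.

Form the Lagrangian:
  L(x, lambda) = (1/2) x^T Q x + c^T x + lambda^T (A x - b)
Stationarity (grad_x L = 0): Q x + c + A^T lambda = 0.
Primal feasibility: A x = b.

This gives the KKT block system:
  [ Q   A^T ] [ x     ]   [-c ]
  [ A    0  ] [ lambda ] = [ b ]

Solving the linear system:
  x*      = (0.9149, 0.6383)
  lambda* = (-1.0638)
  f(x*)   = -2.0745

x* = (0.9149, 0.6383), lambda* = (-1.0638)


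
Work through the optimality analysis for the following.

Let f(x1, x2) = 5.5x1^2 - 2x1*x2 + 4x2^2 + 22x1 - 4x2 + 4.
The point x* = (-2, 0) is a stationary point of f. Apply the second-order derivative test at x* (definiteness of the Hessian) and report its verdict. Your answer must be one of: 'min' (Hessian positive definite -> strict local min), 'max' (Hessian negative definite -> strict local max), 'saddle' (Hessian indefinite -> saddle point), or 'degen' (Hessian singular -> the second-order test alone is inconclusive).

Compute the Hessian H = grad^2 f:
  H = [[11, -2], [-2, 8]]
Verify stationarity: grad f(x*) = H x* + g = (0, 0).
Eigenvalues of H: 7, 12.
Both eigenvalues > 0, so H is positive definite -> x* is a strict local min.

min


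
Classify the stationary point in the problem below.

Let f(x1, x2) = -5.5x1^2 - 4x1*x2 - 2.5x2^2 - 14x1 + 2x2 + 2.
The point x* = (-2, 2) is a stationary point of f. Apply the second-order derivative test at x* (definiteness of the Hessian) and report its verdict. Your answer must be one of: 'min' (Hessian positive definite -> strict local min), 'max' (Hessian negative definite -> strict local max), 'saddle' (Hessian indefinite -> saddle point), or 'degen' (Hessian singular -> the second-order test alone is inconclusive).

Compute the Hessian H = grad^2 f:
  H = [[-11, -4], [-4, -5]]
Verify stationarity: grad f(x*) = H x* + g = (0, 0).
Eigenvalues of H: -13, -3.
Both eigenvalues < 0, so H is negative definite -> x* is a strict local max.

max


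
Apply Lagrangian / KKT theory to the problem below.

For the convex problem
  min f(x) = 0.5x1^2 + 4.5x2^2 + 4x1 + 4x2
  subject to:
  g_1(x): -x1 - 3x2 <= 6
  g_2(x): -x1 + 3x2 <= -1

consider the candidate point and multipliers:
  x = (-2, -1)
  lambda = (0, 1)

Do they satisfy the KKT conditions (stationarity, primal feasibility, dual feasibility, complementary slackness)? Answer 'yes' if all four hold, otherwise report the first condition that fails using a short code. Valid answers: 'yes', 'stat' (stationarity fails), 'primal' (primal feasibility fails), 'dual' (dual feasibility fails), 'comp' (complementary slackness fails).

Gradient of f: grad f(x) = Q x + c = (2, -5)
Constraint values g_i(x) = a_i^T x - b_i:
  g_1((-2, -1)) = -1
  g_2((-2, -1)) = 0
Stationarity residual: grad f(x) + sum_i lambda_i a_i = (1, -2)
  -> stationarity FAILS
Primal feasibility (all g_i <= 0): OK
Dual feasibility (all lambda_i >= 0): OK
Complementary slackness (lambda_i * g_i(x) = 0 for all i): OK

Verdict: the first failing condition is stationarity -> stat.

stat


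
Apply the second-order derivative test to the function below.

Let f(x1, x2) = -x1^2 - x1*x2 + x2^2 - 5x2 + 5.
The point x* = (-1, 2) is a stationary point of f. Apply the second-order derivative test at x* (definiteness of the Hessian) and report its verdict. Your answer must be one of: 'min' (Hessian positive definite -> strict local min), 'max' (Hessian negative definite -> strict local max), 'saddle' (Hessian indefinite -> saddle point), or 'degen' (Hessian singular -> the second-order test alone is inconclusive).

Compute the Hessian H = grad^2 f:
  H = [[-2, -1], [-1, 2]]
Verify stationarity: grad f(x*) = H x* + g = (0, 0).
Eigenvalues of H: -2.2361, 2.2361.
Eigenvalues have mixed signs, so H is indefinite -> x* is a saddle point.

saddle


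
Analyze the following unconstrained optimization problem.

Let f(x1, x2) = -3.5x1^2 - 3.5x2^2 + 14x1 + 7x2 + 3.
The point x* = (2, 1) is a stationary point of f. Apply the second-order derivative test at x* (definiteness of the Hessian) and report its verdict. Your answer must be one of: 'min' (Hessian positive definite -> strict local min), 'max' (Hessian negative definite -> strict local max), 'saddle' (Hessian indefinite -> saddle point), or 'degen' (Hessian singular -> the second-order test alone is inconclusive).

Compute the Hessian H = grad^2 f:
  H = [[-7, 0], [0, -7]]
Verify stationarity: grad f(x*) = H x* + g = (0, 0).
Eigenvalues of H: -7, -7.
Both eigenvalues < 0, so H is negative definite -> x* is a strict local max.

max


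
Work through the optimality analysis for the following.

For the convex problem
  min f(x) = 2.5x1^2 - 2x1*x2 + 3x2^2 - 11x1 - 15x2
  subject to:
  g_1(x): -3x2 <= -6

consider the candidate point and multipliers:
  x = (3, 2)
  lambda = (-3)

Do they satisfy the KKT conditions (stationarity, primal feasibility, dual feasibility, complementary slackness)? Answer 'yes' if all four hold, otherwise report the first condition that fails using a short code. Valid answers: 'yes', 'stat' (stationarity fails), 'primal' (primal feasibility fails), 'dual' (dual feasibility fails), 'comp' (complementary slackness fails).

Gradient of f: grad f(x) = Q x + c = (0, -9)
Constraint values g_i(x) = a_i^T x - b_i:
  g_1((3, 2)) = 0
Stationarity residual: grad f(x) + sum_i lambda_i a_i = (0, 0)
  -> stationarity OK
Primal feasibility (all g_i <= 0): OK
Dual feasibility (all lambda_i >= 0): FAILS
Complementary slackness (lambda_i * g_i(x) = 0 for all i): OK

Verdict: the first failing condition is dual_feasibility -> dual.

dual


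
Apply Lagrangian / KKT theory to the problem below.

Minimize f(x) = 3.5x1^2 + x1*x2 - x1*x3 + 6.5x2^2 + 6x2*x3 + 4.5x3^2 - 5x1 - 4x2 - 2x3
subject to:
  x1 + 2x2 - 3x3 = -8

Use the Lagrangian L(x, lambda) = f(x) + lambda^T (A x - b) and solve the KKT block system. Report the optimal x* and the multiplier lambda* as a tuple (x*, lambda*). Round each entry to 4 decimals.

Form the Lagrangian:
  L(x, lambda) = (1/2) x^T Q x + c^T x + lambda^T (A x - b)
Stationarity (grad_x L = 0): Q x + c + A^T lambda = 0.
Primal feasibility: A x = b.

This gives the KKT block system:
  [ Q   A^T ] [ x     ]   [-c ]
  [ A    0  ] [ lambda ] = [ b ]

Solving the linear system:
  x*      = (0.7529, -1.1972, 2.1195)
  lambda* = (3.0466)
  f(x*)   = 10.579

x* = (0.7529, -1.1972, 2.1195), lambda* = (3.0466)
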